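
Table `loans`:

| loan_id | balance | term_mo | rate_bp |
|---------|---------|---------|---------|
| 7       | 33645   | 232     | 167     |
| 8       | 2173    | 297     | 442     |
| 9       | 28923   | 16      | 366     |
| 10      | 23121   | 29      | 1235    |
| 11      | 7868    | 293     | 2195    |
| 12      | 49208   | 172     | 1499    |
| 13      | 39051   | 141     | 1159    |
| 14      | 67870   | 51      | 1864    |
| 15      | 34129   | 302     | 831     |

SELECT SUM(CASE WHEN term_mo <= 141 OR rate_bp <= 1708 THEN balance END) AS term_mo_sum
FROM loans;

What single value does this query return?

278120

loan_id=7: ✓ → 33645
loan_id=8: ✓ → 2173
loan_id=9: ✓ → 28923
loan_id=10: ✓ → 23121
loan_id=11: ✗
loan_id=12: ✓ → 49208
loan_id=13: ✓ → 39051
loan_id=14: ✓ → 67870
loan_id=15: ✓ → 34129
term_mo_sum = 33645 + 2173 + 28923 + 23121 + 49208 + 39051 + 67870 + 34129 = 278120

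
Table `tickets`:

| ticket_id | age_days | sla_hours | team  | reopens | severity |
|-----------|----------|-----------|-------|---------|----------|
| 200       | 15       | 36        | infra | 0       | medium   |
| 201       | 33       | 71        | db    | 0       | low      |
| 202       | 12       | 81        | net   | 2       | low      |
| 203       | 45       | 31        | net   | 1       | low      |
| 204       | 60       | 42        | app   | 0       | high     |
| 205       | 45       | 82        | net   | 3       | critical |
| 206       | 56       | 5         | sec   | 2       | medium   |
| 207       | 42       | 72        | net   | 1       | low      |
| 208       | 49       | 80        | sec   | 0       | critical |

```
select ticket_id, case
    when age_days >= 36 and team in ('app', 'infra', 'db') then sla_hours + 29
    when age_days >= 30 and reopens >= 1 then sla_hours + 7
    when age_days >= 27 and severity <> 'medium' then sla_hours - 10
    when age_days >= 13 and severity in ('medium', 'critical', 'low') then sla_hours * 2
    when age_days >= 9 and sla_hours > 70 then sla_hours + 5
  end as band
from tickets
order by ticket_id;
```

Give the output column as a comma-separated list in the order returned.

ticket_id=200: age_days >= 13 and severity in ('medium', 'critical', 'low') → 72
ticket_id=201: age_days >= 27 and severity <> 'medium' → 61
ticket_id=202: age_days >= 9 and sla_hours > 70 → 86
ticket_id=203: age_days >= 30 and reopens >= 1 → 38
ticket_id=204: age_days >= 36 and team in ('app', 'infra', 'db') → 71
ticket_id=205: age_days >= 30 and reopens >= 1 → 89
ticket_id=206: age_days >= 30 and reopens >= 1 → 12
ticket_id=207: age_days >= 30 and reopens >= 1 → 79
ticket_id=208: age_days >= 27 and severity <> 'medium' → 70

72, 61, 86, 38, 71, 89, 12, 79, 70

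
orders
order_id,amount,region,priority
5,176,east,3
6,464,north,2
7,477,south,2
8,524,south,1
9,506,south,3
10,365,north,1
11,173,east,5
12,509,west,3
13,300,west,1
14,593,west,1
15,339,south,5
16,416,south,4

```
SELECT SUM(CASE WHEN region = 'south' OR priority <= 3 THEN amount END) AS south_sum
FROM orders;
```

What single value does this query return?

order_id=5: ✓ → 176
order_id=6: ✓ → 464
order_id=7: ✓ → 477
order_id=8: ✓ → 524
order_id=9: ✓ → 506
order_id=10: ✓ → 365
order_id=11: ✗
order_id=12: ✓ → 509
order_id=13: ✓ → 300
order_id=14: ✓ → 593
order_id=15: ✓ → 339
order_id=16: ✓ → 416
south_sum = 176 + 464 + 477 + 524 + 506 + 365 + 509 + 300 + 593 + 339 + 416 = 4669

4669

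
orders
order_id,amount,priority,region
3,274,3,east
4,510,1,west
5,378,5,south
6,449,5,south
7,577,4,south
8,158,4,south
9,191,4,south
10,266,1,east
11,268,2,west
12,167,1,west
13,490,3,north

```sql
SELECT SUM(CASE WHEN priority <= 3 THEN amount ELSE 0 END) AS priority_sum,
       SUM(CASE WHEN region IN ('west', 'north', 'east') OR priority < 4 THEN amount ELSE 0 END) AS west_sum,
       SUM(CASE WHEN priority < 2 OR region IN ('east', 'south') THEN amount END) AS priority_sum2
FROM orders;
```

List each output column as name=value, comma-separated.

[priority_sum: priority <= 3]
order_id=3: ✓ → 274
order_id=4: ✓ → 510
order_id=5: ✗
order_id=6: ✗
order_id=7: ✗
order_id=8: ✗
order_id=9: ✗
order_id=10: ✓ → 266
order_id=11: ✓ → 268
order_id=12: ✓ → 167
order_id=13: ✓ → 490
priority_sum = 274 + 510 + 266 + 268 + 167 + 490 = 1975
—
[west_sum: region IN ('west', 'north', 'east') OR priority < 4]
order_id=3: ✓ → 274
order_id=4: ✓ → 510
order_id=5: ✗
order_id=6: ✗
order_id=7: ✗
order_id=8: ✗
order_id=9: ✗
order_id=10: ✓ → 266
order_id=11: ✓ → 268
order_id=12: ✓ → 167
order_id=13: ✓ → 490
west_sum = 274 + 510 + 266 + 268 + 167 + 490 = 1975
—
[priority_sum2: priority < 2 OR region IN ('east', 'south')]
order_id=3: ✓ → 274
order_id=4: ✓ → 510
order_id=5: ✓ → 378
order_id=6: ✓ → 449
order_id=7: ✓ → 577
order_id=8: ✓ → 158
order_id=9: ✓ → 191
order_id=10: ✓ → 266
order_id=11: ✗
order_id=12: ✓ → 167
order_id=13: ✗
priority_sum2 = 274 + 510 + 378 + 449 + 577 + 158 + 191 + 266 + 167 = 2970

priority_sum=1975, west_sum=1975, priority_sum2=2970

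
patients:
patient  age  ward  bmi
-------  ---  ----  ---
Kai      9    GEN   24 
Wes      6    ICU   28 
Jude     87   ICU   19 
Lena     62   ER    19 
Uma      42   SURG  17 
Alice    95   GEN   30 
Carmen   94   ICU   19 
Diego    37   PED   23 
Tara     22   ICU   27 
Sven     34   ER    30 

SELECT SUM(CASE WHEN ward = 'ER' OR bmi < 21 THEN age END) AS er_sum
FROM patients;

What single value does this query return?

319

patient=Kai: ✗
patient=Wes: ✗
patient=Jude: ✓ → 87
patient=Lena: ✓ → 62
patient=Uma: ✓ → 42
patient=Alice: ✗
patient=Carmen: ✓ → 94
patient=Diego: ✗
patient=Tara: ✗
patient=Sven: ✓ → 34
er_sum = 87 + 62 + 42 + 94 + 34 = 319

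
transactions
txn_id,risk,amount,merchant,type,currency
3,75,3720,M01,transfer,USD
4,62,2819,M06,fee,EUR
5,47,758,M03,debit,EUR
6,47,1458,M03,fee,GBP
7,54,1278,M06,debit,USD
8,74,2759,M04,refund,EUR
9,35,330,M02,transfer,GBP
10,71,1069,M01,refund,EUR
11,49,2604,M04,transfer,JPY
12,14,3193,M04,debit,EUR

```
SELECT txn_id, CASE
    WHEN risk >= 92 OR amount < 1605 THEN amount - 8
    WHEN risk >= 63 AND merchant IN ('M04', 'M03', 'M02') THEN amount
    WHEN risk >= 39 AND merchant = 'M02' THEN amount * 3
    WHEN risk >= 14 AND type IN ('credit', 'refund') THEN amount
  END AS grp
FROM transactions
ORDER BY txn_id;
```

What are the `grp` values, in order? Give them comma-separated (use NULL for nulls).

NULL, NULL, 750, 1450, 1270, 2759, 322, 1061, NULL, NULL

txn_id=3: (no match → NULL) → NULL
txn_id=4: (no match → NULL) → NULL
txn_id=5: risk >= 92 OR amount < 1605 → 750
txn_id=6: risk >= 92 OR amount < 1605 → 1450
txn_id=7: risk >= 92 OR amount < 1605 → 1270
txn_id=8: risk >= 63 AND merchant IN ('M04', 'M03', 'M02') → 2759
txn_id=9: risk >= 92 OR amount < 1605 → 322
txn_id=10: risk >= 92 OR amount < 1605 → 1061
txn_id=11: (no match → NULL) → NULL
txn_id=12: (no match → NULL) → NULL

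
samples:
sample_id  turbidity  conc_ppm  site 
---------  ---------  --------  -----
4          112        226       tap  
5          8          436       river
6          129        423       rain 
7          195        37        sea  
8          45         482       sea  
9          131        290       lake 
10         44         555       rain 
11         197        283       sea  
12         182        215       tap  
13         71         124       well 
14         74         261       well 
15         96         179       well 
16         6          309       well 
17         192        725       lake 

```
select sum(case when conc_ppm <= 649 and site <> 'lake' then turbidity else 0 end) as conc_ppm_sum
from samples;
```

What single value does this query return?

sample_id=4: ✓ → 112
sample_id=5: ✓ → 8
sample_id=6: ✓ → 129
sample_id=7: ✓ → 195
sample_id=8: ✓ → 45
sample_id=9: ✗
sample_id=10: ✓ → 44
sample_id=11: ✓ → 197
sample_id=12: ✓ → 182
sample_id=13: ✓ → 71
sample_id=14: ✓ → 74
sample_id=15: ✓ → 96
sample_id=16: ✓ → 6
sample_id=17: ✗
conc_ppm_sum = 112 + 8 + 129 + 195 + 45 + 44 + 197 + 182 + 71 + 74 + 96 + 6 = 1159

1159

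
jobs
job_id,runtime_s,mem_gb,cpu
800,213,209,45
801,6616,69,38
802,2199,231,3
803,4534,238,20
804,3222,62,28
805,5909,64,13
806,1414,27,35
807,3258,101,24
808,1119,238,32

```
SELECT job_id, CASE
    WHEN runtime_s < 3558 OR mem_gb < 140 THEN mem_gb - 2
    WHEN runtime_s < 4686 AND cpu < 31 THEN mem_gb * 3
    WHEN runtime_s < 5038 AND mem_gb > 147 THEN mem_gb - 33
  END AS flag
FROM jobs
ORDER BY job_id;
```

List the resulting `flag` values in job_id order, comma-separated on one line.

207, 67, 229, 714, 60, 62, 25, 99, 236

job_id=800: runtime_s < 3558 OR mem_gb < 140 → 207
job_id=801: runtime_s < 3558 OR mem_gb < 140 → 67
job_id=802: runtime_s < 3558 OR mem_gb < 140 → 229
job_id=803: runtime_s < 4686 AND cpu < 31 → 714
job_id=804: runtime_s < 3558 OR mem_gb < 140 → 60
job_id=805: runtime_s < 3558 OR mem_gb < 140 → 62
job_id=806: runtime_s < 3558 OR mem_gb < 140 → 25
job_id=807: runtime_s < 3558 OR mem_gb < 140 → 99
job_id=808: runtime_s < 3558 OR mem_gb < 140 → 236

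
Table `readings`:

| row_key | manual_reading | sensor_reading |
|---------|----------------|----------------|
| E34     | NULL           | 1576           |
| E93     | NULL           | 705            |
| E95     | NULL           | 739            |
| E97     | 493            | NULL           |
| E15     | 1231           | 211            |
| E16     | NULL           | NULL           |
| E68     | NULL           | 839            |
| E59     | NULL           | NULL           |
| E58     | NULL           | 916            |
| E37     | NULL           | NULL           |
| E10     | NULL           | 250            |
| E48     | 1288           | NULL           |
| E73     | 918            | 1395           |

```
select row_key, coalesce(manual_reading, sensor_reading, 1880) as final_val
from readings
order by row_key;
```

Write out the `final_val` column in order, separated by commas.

250, 1231, 1880, 1576, 1880, 1288, 916, 1880, 839, 918, 705, 739, 493

row_key=E10: manual_reading=NULL, sensor_reading=250 → 250
row_key=E15: manual_reading=1231 → 1231
row_key=E16: manual_reading=NULL, sensor_reading=NULL, → literal 1880 → 1880
row_key=E34: manual_reading=NULL, sensor_reading=1576 → 1576
row_key=E37: manual_reading=NULL, sensor_reading=NULL, → literal 1880 → 1880
row_key=E48: manual_reading=1288 → 1288
row_key=E58: manual_reading=NULL, sensor_reading=916 → 916
row_key=E59: manual_reading=NULL, sensor_reading=NULL, → literal 1880 → 1880
row_key=E68: manual_reading=NULL, sensor_reading=839 → 839
row_key=E73: manual_reading=918 → 918
row_key=E93: manual_reading=NULL, sensor_reading=705 → 705
row_key=E95: manual_reading=NULL, sensor_reading=739 → 739
row_key=E97: manual_reading=493 → 493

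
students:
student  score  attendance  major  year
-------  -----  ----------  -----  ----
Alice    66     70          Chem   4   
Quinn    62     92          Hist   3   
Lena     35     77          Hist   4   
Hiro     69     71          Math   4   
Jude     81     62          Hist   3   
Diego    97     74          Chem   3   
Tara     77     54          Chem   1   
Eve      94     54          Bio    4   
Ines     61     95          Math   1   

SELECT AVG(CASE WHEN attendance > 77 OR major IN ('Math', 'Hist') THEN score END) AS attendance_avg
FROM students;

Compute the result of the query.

61.6

student=Alice: ✗
student=Quinn: ✓ → 62
student=Lena: ✓ → 35
student=Hiro: ✓ → 69
student=Jude: ✓ → 81
student=Diego: ✗
student=Tara: ✗
student=Eve: ✗
student=Ines: ✓ → 61
attendance_avg = (62 + 35 + 69 + 81 + 61) / 5 = 61.6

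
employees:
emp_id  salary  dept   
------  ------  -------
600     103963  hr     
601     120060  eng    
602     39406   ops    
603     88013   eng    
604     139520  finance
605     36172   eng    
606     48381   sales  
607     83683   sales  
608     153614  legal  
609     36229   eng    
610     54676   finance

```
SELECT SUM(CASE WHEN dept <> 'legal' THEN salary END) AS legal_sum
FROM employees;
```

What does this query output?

emp_id=600: ✓ → 103963
emp_id=601: ✓ → 120060
emp_id=602: ✓ → 39406
emp_id=603: ✓ → 88013
emp_id=604: ✓ → 139520
emp_id=605: ✓ → 36172
emp_id=606: ✓ → 48381
emp_id=607: ✓ → 83683
emp_id=608: ✗
emp_id=609: ✓ → 36229
emp_id=610: ✓ → 54676
legal_sum = 103963 + 120060 + 39406 + 88013 + 139520 + 36172 + 48381 + 83683 + 36229 + 54676 = 750103

750103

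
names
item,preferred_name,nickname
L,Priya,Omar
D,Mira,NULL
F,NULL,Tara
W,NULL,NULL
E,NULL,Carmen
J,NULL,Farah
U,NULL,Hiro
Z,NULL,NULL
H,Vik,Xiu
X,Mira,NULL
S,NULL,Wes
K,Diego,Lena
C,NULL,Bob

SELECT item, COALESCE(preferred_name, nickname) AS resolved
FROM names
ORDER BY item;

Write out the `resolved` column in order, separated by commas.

Bob, Mira, Carmen, Tara, Vik, Farah, Diego, Priya, Wes, Hiro, NULL, Mira, NULL

item=C: preferred_name=NULL, nickname=Bob → Bob
item=D: preferred_name=Mira → Mira
item=E: preferred_name=NULL, nickname=Carmen → Carmen
item=F: preferred_name=NULL, nickname=Tara → Tara
item=H: preferred_name=Vik → Vik
item=J: preferred_name=NULL, nickname=Farah → Farah
item=K: preferred_name=Diego → Diego
item=L: preferred_name=Priya → Priya
item=S: preferred_name=NULL, nickname=Wes → Wes
item=U: preferred_name=NULL, nickname=Hiro → Hiro
item=W: preferred_name=NULL, nickname=NULL (all NULL) → NULL
item=X: preferred_name=Mira → Mira
item=Z: preferred_name=NULL, nickname=NULL (all NULL) → NULL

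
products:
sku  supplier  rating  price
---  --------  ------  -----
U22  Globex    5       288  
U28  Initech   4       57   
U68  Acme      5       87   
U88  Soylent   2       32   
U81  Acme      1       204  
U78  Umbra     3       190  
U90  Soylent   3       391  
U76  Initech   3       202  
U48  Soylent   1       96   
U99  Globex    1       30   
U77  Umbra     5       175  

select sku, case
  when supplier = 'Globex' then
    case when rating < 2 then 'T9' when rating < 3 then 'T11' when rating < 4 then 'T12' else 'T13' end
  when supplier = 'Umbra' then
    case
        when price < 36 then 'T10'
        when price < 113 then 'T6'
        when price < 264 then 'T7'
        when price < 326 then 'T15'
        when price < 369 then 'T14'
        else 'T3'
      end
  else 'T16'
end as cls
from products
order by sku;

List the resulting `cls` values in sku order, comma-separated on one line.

T13, T16, T16, T16, T16, T7, T7, T16, T16, T16, T9

sku=U22: supplier='Globex' → inner[ELSE] → T13
sku=U28: supplier='Initech' → outer ELSE → T16
sku=U48: supplier='Soylent' → outer ELSE → T16
sku=U68: supplier='Acme' → outer ELSE → T16
sku=U76: supplier='Initech' → outer ELSE → T16
sku=U77: supplier='Umbra' → inner[price < 264] → T7
sku=U78: supplier='Umbra' → inner[price < 264] → T7
sku=U81: supplier='Acme' → outer ELSE → T16
sku=U88: supplier='Soylent' → outer ELSE → T16
sku=U90: supplier='Soylent' → outer ELSE → T16
sku=U99: supplier='Globex' → inner[rating < 2] → T9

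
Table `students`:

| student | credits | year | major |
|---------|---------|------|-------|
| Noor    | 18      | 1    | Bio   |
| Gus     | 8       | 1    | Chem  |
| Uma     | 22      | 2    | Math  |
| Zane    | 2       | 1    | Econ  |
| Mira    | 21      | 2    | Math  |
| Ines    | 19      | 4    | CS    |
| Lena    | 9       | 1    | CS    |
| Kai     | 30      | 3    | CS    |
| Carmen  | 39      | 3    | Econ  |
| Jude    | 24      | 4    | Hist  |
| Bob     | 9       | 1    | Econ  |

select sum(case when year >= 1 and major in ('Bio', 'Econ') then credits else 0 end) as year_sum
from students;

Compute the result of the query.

68

student=Noor: ✓ → 18
student=Gus: ✗
student=Uma: ✗
student=Zane: ✓ → 2
student=Mira: ✗
student=Ines: ✗
student=Lena: ✗
student=Kai: ✗
student=Carmen: ✓ → 39
student=Jude: ✗
student=Bob: ✓ → 9
year_sum = 18 + 2 + 39 + 9 = 68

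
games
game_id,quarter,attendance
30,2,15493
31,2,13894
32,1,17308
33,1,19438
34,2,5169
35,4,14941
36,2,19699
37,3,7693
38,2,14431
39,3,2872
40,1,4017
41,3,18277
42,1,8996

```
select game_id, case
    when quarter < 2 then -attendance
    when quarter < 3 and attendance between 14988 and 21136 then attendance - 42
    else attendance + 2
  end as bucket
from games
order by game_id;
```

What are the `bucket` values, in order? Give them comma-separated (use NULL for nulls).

game_id=30: quarter < 3 and attendance between 14988 and 21136 → 15451
game_id=31: ELSE → 13896
game_id=32: quarter < 2 → -17308
game_id=33: quarter < 2 → -19438
game_id=34: ELSE → 5171
game_id=35: ELSE → 14943
game_id=36: quarter < 3 and attendance between 14988 and 21136 → 19657
game_id=37: ELSE → 7695
game_id=38: ELSE → 14433
game_id=39: ELSE → 2874
game_id=40: quarter < 2 → -4017
game_id=41: ELSE → 18279
game_id=42: quarter < 2 → -8996

15451, 13896, -17308, -19438, 5171, 14943, 19657, 7695, 14433, 2874, -4017, 18279, -8996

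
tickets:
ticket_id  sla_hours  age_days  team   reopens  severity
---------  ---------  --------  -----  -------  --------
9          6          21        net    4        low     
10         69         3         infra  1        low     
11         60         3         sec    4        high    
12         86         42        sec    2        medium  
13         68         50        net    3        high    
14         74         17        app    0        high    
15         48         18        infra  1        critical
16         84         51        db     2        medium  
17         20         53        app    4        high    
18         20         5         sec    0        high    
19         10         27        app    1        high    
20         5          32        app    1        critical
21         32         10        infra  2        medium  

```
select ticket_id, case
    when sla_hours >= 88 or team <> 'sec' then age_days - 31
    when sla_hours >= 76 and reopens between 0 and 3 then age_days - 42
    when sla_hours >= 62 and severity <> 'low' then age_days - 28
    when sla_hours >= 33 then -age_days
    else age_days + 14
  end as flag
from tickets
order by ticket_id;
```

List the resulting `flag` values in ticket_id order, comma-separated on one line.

ticket_id=9: sla_hours >= 88 or team <> 'sec' → -10
ticket_id=10: sla_hours >= 88 or team <> 'sec' → -28
ticket_id=11: sla_hours >= 33 → -3
ticket_id=12: sla_hours >= 76 and reopens between 0 and 3 → 0
ticket_id=13: sla_hours >= 88 or team <> 'sec' → 19
ticket_id=14: sla_hours >= 88 or team <> 'sec' → -14
ticket_id=15: sla_hours >= 88 or team <> 'sec' → -13
ticket_id=16: sla_hours >= 88 or team <> 'sec' → 20
ticket_id=17: sla_hours >= 88 or team <> 'sec' → 22
ticket_id=18: ELSE → 19
ticket_id=19: sla_hours >= 88 or team <> 'sec' → -4
ticket_id=20: sla_hours >= 88 or team <> 'sec' → 1
ticket_id=21: sla_hours >= 88 or team <> 'sec' → -21

-10, -28, -3, 0, 19, -14, -13, 20, 22, 19, -4, 1, -21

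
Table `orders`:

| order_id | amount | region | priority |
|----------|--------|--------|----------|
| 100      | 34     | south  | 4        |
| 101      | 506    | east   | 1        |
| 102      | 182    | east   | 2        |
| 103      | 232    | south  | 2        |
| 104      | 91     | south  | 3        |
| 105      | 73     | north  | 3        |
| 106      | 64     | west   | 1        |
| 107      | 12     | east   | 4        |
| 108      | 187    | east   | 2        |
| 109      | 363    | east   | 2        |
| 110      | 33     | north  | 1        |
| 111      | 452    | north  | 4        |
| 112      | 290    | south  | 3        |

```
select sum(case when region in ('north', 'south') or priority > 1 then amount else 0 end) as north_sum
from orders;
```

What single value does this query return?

1949

order_id=100: ✓ → 34
order_id=101: ✗
order_id=102: ✓ → 182
order_id=103: ✓ → 232
order_id=104: ✓ → 91
order_id=105: ✓ → 73
order_id=106: ✗
order_id=107: ✓ → 12
order_id=108: ✓ → 187
order_id=109: ✓ → 363
order_id=110: ✓ → 33
order_id=111: ✓ → 452
order_id=112: ✓ → 290
north_sum = 34 + 182 + 232 + 91 + 73 + 12 + 187 + 363 + 33 + 452 + 290 = 1949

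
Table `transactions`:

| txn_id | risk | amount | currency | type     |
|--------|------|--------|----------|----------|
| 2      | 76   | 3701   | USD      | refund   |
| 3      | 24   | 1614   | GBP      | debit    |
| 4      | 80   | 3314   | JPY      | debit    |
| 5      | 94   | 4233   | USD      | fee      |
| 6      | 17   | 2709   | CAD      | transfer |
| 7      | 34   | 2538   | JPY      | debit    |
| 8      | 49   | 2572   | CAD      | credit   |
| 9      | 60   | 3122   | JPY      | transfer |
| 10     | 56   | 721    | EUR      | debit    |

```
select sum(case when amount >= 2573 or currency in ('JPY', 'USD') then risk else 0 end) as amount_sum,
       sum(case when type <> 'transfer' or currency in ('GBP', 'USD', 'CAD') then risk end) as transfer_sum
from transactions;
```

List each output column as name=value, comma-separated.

amount_sum=361, transfer_sum=430

[amount_sum: amount >= 2573 or currency in ('JPY', 'USD')]
txn_id=2: ✓ → 76
txn_id=3: ✗
txn_id=4: ✓ → 80
txn_id=5: ✓ → 94
txn_id=6: ✓ → 17
txn_id=7: ✓ → 34
txn_id=8: ✗
txn_id=9: ✓ → 60
txn_id=10: ✗
amount_sum = 76 + 80 + 94 + 17 + 34 + 60 = 361
—
[transfer_sum: type <> 'transfer' or currency in ('GBP', 'USD', 'CAD')]
txn_id=2: ✓ → 76
txn_id=3: ✓ → 24
txn_id=4: ✓ → 80
txn_id=5: ✓ → 94
txn_id=6: ✓ → 17
txn_id=7: ✓ → 34
txn_id=8: ✓ → 49
txn_id=9: ✗
txn_id=10: ✓ → 56
transfer_sum = 76 + 24 + 80 + 94 + 17 + 34 + 49 + 56 = 430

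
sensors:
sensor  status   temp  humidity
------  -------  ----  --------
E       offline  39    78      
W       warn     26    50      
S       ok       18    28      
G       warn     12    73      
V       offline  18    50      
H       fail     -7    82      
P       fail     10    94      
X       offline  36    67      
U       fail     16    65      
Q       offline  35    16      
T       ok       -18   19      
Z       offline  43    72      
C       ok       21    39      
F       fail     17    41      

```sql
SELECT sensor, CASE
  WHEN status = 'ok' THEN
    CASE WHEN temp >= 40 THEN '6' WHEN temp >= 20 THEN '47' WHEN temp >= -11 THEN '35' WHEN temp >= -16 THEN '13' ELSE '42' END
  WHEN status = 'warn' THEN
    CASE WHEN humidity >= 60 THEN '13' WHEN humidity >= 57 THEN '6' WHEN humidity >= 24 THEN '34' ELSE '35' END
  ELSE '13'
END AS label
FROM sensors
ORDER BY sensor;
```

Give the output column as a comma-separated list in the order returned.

47, 13, 13, 13, 13, 13, 13, 35, 42, 13, 13, 34, 13, 13

sensor=C: status='ok' → inner[temp >= 20] → 47
sensor=E: status='offline' → outer ELSE → 13
sensor=F: status='fail' → outer ELSE → 13
sensor=G: status='warn' → inner[humidity >= 60] → 13
sensor=H: status='fail' → outer ELSE → 13
sensor=P: status='fail' → outer ELSE → 13
sensor=Q: status='offline' → outer ELSE → 13
sensor=S: status='ok' → inner[temp >= -11] → 35
sensor=T: status='ok' → inner[ELSE] → 42
sensor=U: status='fail' → outer ELSE → 13
sensor=V: status='offline' → outer ELSE → 13
sensor=W: status='warn' → inner[humidity >= 24] → 34
sensor=X: status='offline' → outer ELSE → 13
sensor=Z: status='offline' → outer ELSE → 13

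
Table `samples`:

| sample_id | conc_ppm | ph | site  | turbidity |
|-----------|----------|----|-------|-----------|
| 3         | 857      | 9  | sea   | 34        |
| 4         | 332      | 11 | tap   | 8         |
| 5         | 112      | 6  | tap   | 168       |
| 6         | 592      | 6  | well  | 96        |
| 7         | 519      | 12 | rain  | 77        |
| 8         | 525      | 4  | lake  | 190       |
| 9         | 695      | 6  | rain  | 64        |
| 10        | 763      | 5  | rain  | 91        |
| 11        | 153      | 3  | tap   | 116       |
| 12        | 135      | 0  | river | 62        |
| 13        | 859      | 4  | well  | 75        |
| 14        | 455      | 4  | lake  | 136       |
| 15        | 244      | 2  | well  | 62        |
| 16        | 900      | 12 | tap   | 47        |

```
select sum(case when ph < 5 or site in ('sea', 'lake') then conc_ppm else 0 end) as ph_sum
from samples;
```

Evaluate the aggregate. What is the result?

3228

sample_id=3: ✓ → 857
sample_id=4: ✗
sample_id=5: ✗
sample_id=6: ✗
sample_id=7: ✗
sample_id=8: ✓ → 525
sample_id=9: ✗
sample_id=10: ✗
sample_id=11: ✓ → 153
sample_id=12: ✓ → 135
sample_id=13: ✓ → 859
sample_id=14: ✓ → 455
sample_id=15: ✓ → 244
sample_id=16: ✗
ph_sum = 857 + 525 + 153 + 135 + 859 + 455 + 244 = 3228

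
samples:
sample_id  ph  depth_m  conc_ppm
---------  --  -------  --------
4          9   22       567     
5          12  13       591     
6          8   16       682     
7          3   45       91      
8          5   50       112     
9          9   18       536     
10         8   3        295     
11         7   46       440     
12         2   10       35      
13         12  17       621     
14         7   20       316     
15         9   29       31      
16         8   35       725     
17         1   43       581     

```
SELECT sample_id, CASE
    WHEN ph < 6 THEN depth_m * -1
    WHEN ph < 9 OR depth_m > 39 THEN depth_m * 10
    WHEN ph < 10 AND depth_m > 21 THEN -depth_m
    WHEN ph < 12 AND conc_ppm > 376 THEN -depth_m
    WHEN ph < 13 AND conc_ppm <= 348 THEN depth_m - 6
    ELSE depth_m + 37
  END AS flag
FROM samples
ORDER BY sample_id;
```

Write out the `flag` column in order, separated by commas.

sample_id=4: ph < 10 AND depth_m > 21 → -22
sample_id=5: ELSE → 50
sample_id=6: ph < 9 OR depth_m > 39 → 160
sample_id=7: ph < 6 → -45
sample_id=8: ph < 6 → -50
sample_id=9: ph < 12 AND conc_ppm > 376 → -18
sample_id=10: ph < 9 OR depth_m > 39 → 30
sample_id=11: ph < 9 OR depth_m > 39 → 460
sample_id=12: ph < 6 → -10
sample_id=13: ELSE → 54
sample_id=14: ph < 9 OR depth_m > 39 → 200
sample_id=15: ph < 10 AND depth_m > 21 → -29
sample_id=16: ph < 9 OR depth_m > 39 → 350
sample_id=17: ph < 6 → -43

-22, 50, 160, -45, -50, -18, 30, 460, -10, 54, 200, -29, 350, -43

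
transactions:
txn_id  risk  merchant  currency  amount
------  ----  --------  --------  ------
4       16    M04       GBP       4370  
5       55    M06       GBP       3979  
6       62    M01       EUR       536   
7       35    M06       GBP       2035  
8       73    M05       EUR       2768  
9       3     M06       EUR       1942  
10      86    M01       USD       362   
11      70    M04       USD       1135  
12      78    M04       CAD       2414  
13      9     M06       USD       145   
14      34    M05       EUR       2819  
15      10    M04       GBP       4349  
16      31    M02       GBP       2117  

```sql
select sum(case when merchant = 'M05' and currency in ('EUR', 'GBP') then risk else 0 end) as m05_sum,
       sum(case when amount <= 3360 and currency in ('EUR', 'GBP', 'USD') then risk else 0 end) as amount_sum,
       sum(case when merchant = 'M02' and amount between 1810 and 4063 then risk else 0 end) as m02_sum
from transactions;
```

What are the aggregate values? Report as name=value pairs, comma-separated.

[m05_sum: merchant = 'M05' and currency in ('EUR', 'GBP')]
txn_id=4: ✗
txn_id=5: ✗
txn_id=6: ✗
txn_id=7: ✗
txn_id=8: ✓ → 73
txn_id=9: ✗
txn_id=10: ✗
txn_id=11: ✗
txn_id=12: ✗
txn_id=13: ✗
txn_id=14: ✓ → 34
txn_id=15: ✗
txn_id=16: ✗
m05_sum = 73 + 34 = 107
—
[amount_sum: amount <= 3360 and currency in ('EUR', 'GBP', 'USD')]
txn_id=4: ✗
txn_id=5: ✗
txn_id=6: ✓ → 62
txn_id=7: ✓ → 35
txn_id=8: ✓ → 73
txn_id=9: ✓ → 3
txn_id=10: ✓ → 86
txn_id=11: ✓ → 70
txn_id=12: ✗
txn_id=13: ✓ → 9
txn_id=14: ✓ → 34
txn_id=15: ✗
txn_id=16: ✓ → 31
amount_sum = 62 + 35 + 73 + 3 + 86 + 70 + 9 + 34 + 31 = 403
—
[m02_sum: merchant = 'M02' and amount between 1810 and 4063]
txn_id=4: ✗
txn_id=5: ✗
txn_id=6: ✗
txn_id=7: ✗
txn_id=8: ✗
txn_id=9: ✗
txn_id=10: ✗
txn_id=11: ✗
txn_id=12: ✗
txn_id=13: ✗
txn_id=14: ✗
txn_id=15: ✗
txn_id=16: ✓ → 31
m02_sum = 31

m05_sum=107, amount_sum=403, m02_sum=31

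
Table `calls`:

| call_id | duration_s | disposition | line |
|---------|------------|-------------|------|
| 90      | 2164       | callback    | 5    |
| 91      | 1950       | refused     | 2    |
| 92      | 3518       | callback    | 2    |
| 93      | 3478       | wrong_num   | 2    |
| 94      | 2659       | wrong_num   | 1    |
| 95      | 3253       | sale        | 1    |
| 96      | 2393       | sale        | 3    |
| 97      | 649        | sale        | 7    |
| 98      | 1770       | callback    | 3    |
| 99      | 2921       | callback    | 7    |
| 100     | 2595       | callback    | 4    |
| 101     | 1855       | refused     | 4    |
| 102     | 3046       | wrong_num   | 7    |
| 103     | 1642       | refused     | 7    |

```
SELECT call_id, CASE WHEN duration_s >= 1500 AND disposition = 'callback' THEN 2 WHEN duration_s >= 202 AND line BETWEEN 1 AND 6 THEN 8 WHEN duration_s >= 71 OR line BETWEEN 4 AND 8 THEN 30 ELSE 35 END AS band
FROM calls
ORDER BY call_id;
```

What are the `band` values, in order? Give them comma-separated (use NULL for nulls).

2, 8, 2, 8, 8, 8, 8, 30, 2, 2, 2, 8, 30, 30

call_id=90: duration_s >= 1500 AND disposition = 'callback' → 2
call_id=91: duration_s >= 202 AND line BETWEEN 1 AND 6 → 8
call_id=92: duration_s >= 1500 AND disposition = 'callback' → 2
call_id=93: duration_s >= 202 AND line BETWEEN 1 AND 6 → 8
call_id=94: duration_s >= 202 AND line BETWEEN 1 AND 6 → 8
call_id=95: duration_s >= 202 AND line BETWEEN 1 AND 6 → 8
call_id=96: duration_s >= 202 AND line BETWEEN 1 AND 6 → 8
call_id=97: duration_s >= 71 OR line BETWEEN 4 AND 8 → 30
call_id=98: duration_s >= 1500 AND disposition = 'callback' → 2
call_id=99: duration_s >= 1500 AND disposition = 'callback' → 2
call_id=100: duration_s >= 1500 AND disposition = 'callback' → 2
call_id=101: duration_s >= 202 AND line BETWEEN 1 AND 6 → 8
call_id=102: duration_s >= 71 OR line BETWEEN 4 AND 8 → 30
call_id=103: duration_s >= 71 OR line BETWEEN 4 AND 8 → 30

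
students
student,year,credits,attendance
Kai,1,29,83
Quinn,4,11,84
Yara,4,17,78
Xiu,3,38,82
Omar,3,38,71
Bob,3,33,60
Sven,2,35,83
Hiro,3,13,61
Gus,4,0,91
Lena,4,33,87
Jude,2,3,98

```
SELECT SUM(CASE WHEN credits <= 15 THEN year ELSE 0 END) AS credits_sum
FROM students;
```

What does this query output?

student=Kai: ✗
student=Quinn: ✓ → 4
student=Yara: ✗
student=Xiu: ✗
student=Omar: ✗
student=Bob: ✗
student=Sven: ✗
student=Hiro: ✓ → 3
student=Gus: ✓ → 4
student=Lena: ✗
student=Jude: ✓ → 2
credits_sum = 4 + 3 + 4 + 2 = 13

13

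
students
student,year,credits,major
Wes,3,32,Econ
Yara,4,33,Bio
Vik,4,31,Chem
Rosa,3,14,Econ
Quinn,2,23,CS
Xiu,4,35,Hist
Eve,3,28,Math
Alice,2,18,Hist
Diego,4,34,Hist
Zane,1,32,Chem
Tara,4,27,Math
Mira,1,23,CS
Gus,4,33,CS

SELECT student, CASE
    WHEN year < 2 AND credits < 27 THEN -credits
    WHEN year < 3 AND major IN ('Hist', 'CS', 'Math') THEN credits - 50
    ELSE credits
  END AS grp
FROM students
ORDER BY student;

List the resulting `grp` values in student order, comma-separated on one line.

student=Alice: year < 3 AND major IN ('Hist', 'CS', 'Math') → -32
student=Diego: ELSE → 34
student=Eve: ELSE → 28
student=Gus: ELSE → 33
student=Mira: year < 2 AND credits < 27 → -23
student=Quinn: year < 3 AND major IN ('Hist', 'CS', 'Math') → -27
student=Rosa: ELSE → 14
student=Tara: ELSE → 27
student=Vik: ELSE → 31
student=Wes: ELSE → 32
student=Xiu: ELSE → 35
student=Yara: ELSE → 33
student=Zane: ELSE → 32

-32, 34, 28, 33, -23, -27, 14, 27, 31, 32, 35, 33, 32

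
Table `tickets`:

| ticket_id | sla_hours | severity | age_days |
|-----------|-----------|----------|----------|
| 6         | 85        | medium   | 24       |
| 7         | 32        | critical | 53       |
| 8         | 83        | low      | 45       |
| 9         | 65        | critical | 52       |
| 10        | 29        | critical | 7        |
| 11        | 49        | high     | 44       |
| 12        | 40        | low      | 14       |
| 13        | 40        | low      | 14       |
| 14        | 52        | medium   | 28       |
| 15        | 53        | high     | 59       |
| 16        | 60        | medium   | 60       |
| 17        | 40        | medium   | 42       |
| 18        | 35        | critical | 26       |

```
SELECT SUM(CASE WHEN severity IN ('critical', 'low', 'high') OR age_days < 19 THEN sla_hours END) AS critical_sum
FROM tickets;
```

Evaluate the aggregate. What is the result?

ticket_id=6: ✗
ticket_id=7: ✓ → 32
ticket_id=8: ✓ → 83
ticket_id=9: ✓ → 65
ticket_id=10: ✓ → 29
ticket_id=11: ✓ → 49
ticket_id=12: ✓ → 40
ticket_id=13: ✓ → 40
ticket_id=14: ✗
ticket_id=15: ✓ → 53
ticket_id=16: ✗
ticket_id=17: ✗
ticket_id=18: ✓ → 35
critical_sum = 32 + 83 + 65 + 29 + 49 + 40 + 40 + 53 + 35 = 426

426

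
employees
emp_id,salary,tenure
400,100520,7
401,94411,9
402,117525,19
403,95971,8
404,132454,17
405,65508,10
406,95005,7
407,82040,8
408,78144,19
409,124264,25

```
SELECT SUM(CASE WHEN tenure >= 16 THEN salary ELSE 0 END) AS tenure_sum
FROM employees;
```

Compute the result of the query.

emp_id=400: ✗
emp_id=401: ✗
emp_id=402: ✓ → 117525
emp_id=403: ✗
emp_id=404: ✓ → 132454
emp_id=405: ✗
emp_id=406: ✗
emp_id=407: ✗
emp_id=408: ✓ → 78144
emp_id=409: ✓ → 124264
tenure_sum = 117525 + 132454 + 78144 + 124264 = 452387

452387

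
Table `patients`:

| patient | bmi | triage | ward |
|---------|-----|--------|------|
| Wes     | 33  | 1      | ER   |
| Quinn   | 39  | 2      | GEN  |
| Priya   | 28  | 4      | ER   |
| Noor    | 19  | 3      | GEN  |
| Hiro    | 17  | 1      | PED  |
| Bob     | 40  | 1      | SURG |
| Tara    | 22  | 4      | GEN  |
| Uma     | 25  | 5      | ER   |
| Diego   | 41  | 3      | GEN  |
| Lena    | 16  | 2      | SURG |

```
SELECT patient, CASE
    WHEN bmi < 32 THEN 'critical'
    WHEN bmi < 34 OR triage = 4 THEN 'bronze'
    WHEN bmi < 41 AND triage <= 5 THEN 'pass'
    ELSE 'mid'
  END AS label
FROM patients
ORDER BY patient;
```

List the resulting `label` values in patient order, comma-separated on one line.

patient=Bob: bmi < 41 AND triage <= 5 → pass
patient=Diego: ELSE → mid
patient=Hiro: bmi < 32 → critical
patient=Lena: bmi < 32 → critical
patient=Noor: bmi < 32 → critical
patient=Priya: bmi < 32 → critical
patient=Quinn: bmi < 41 AND triage <= 5 → pass
patient=Tara: bmi < 32 → critical
patient=Uma: bmi < 32 → critical
patient=Wes: bmi < 34 OR triage = 4 → bronze

pass, mid, critical, critical, critical, critical, pass, critical, critical, bronze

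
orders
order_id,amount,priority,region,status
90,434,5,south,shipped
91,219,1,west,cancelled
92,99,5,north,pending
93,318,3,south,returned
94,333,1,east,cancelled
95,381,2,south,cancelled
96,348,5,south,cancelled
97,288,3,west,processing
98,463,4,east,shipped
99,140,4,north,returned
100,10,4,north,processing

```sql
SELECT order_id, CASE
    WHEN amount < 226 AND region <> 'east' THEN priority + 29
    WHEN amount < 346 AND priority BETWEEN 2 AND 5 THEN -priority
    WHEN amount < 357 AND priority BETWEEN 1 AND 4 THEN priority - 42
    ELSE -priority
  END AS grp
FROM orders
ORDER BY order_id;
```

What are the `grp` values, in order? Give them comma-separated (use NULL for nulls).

-5, 30, 34, -3, -41, -2, -5, -3, -4, 33, 33

order_id=90: ELSE → -5
order_id=91: amount < 226 AND region <> 'east' → 30
order_id=92: amount < 226 AND region <> 'east' → 34
order_id=93: amount < 346 AND priority BETWEEN 2 AND 5 → -3
order_id=94: amount < 357 AND priority BETWEEN 1 AND 4 → -41
order_id=95: ELSE → -2
order_id=96: ELSE → -5
order_id=97: amount < 346 AND priority BETWEEN 2 AND 5 → -3
order_id=98: ELSE → -4
order_id=99: amount < 226 AND region <> 'east' → 33
order_id=100: amount < 226 AND region <> 'east' → 33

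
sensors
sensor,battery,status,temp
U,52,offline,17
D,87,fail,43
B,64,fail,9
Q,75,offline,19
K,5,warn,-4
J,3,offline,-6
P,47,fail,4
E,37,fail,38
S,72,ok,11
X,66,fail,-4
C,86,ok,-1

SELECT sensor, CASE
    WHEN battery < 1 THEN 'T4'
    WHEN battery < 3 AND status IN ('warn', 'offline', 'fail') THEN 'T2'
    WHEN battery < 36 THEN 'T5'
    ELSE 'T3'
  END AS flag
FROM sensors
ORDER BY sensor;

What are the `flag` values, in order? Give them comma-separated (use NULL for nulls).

sensor=B: ELSE → T3
sensor=C: ELSE → T3
sensor=D: ELSE → T3
sensor=E: ELSE → T3
sensor=J: battery < 36 → T5
sensor=K: battery < 36 → T5
sensor=P: ELSE → T3
sensor=Q: ELSE → T3
sensor=S: ELSE → T3
sensor=U: ELSE → T3
sensor=X: ELSE → T3

T3, T3, T3, T3, T5, T5, T3, T3, T3, T3, T3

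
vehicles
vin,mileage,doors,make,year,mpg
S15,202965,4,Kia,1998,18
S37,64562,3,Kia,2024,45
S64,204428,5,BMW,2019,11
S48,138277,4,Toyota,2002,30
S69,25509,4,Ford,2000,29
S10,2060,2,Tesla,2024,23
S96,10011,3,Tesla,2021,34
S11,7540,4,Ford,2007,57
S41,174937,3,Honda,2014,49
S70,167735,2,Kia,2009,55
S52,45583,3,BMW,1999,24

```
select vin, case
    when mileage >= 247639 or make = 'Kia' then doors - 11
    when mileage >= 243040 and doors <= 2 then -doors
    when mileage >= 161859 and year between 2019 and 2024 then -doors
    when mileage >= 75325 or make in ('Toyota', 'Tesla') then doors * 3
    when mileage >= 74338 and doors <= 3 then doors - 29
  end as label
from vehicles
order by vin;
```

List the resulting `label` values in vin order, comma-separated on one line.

vin=S10: mileage >= 75325 or make in ('Toyota', 'Tesla') → 6
vin=S11: (no match → NULL) → NULL
vin=S15: mileage >= 247639 or make = 'Kia' → -7
vin=S37: mileage >= 247639 or make = 'Kia' → -8
vin=S41: mileage >= 75325 or make in ('Toyota', 'Tesla') → 9
vin=S48: mileage >= 75325 or make in ('Toyota', 'Tesla') → 12
vin=S52: (no match → NULL) → NULL
vin=S64: mileage >= 161859 and year between 2019 and 2024 → -5
vin=S69: (no match → NULL) → NULL
vin=S70: mileage >= 247639 or make = 'Kia' → -9
vin=S96: mileage >= 75325 or make in ('Toyota', 'Tesla') → 9

6, NULL, -7, -8, 9, 12, NULL, -5, NULL, -9, 9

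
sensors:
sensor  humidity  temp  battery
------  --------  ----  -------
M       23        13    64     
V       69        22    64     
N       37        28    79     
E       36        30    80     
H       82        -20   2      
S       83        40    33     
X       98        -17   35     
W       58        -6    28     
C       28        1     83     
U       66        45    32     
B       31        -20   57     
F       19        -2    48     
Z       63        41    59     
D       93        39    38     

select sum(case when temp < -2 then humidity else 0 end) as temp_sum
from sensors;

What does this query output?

269

sensor=M: ✗
sensor=V: ✗
sensor=N: ✗
sensor=E: ✗
sensor=H: ✓ → 82
sensor=S: ✗
sensor=X: ✓ → 98
sensor=W: ✓ → 58
sensor=C: ✗
sensor=U: ✗
sensor=B: ✓ → 31
sensor=F: ✗
sensor=Z: ✗
sensor=D: ✗
temp_sum = 82 + 98 + 58 + 31 = 269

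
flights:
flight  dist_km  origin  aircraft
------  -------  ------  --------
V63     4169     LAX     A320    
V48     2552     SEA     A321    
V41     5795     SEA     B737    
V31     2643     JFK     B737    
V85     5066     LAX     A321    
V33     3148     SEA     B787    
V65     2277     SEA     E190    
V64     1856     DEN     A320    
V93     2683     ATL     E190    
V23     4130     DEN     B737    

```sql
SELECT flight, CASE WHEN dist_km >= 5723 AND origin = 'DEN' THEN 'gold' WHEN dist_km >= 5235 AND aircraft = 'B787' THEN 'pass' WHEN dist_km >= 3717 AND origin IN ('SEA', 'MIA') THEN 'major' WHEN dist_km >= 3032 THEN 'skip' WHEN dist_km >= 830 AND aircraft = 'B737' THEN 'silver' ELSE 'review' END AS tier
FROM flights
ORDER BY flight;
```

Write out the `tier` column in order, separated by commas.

skip, silver, skip, major, review, skip, review, review, skip, review

flight=V23: dist_km >= 3032 → skip
flight=V31: dist_km >= 830 AND aircraft = 'B737' → silver
flight=V33: dist_km >= 3032 → skip
flight=V41: dist_km >= 3717 AND origin IN ('SEA', 'MIA') → major
flight=V48: ELSE → review
flight=V63: dist_km >= 3032 → skip
flight=V64: ELSE → review
flight=V65: ELSE → review
flight=V85: dist_km >= 3032 → skip
flight=V93: ELSE → review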